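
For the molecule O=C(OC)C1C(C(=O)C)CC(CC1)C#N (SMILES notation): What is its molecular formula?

C11H15NO3

Walk through each heavy atom and fill implicit hydrogens from standard valence (C 4, N 3, O 2, S 2, halogen 1):
  atom 1: O, bond orders sum to 2 (valence 2) → 0 H
  atom 2: C, bond orders sum to 4 (valence 4) → 0 H
  atom 3: O, bond orders sum to 2 (valence 2) → 0 H
  atom 4: C, bond orders sum to 1 (valence 4) → 3 H
  atom 5: C, bond orders sum to 3 (valence 4) → 1 H
  atom 6: C, bond orders sum to 3 (valence 4) → 1 H
  atom 7: C, bond orders sum to 4 (valence 4) → 0 H
  atom 8: O, bond orders sum to 2 (valence 2) → 0 H
  atom 9: C, bond orders sum to 1 (valence 4) → 3 H
  atom 10: C, bond orders sum to 2 (valence 4) → 2 H
  atom 11: C, bond orders sum to 3 (valence 4) → 1 H
  atom 12: C, bond orders sum to 2 (valence 4) → 2 H
  atom 13: C, bond orders sum to 2 (valence 4) → 2 H
  atom 14: C, bond orders sum to 4 (valence 4) → 0 H
  atom 15: N, bond orders sum to 3 (valence 3) → 0 H
Totals → C:11, H:15, N:1, O:3.
In Hill order: C11H15NO3.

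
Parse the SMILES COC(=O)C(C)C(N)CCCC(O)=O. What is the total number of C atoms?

Count every carbon token in the SMILES (each C, including those in ring-closure positions and inside branches).
Carbon count: 9.

9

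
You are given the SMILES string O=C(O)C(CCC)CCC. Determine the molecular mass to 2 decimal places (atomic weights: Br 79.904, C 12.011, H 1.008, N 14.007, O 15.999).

First, the molecular formula is C8H16O2 (counting implicit H from valence).
  C: 8 × 12.011 = 96.088
  H: 16 × 1.008 = 16.128
  O: 2 × 15.999 = 31.998
Sum: 8×12.011 + 16×1.008 + 2×15.999 = 144.214 → 144.21 g/mol.

144.21 g/mol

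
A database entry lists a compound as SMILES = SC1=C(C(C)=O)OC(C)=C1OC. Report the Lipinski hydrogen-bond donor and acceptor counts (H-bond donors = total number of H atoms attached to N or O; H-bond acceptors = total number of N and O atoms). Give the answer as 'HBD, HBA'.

0, 3

Donors: find every N or O and count the H atoms it carries.
  atom 6 (O): bond orders sum to 2 → 0 H
  atom 7 (O): bond orders sum to 2 → 0 H
  atom 11 (O): bond orders sum to 2 → 0 H
Lipinski HBD = 0.
Acceptors: N atoms = 0, O atoms = 3 → HBA = 3.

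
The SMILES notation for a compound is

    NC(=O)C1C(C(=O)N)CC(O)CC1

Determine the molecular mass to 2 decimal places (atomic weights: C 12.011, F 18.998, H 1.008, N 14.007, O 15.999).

First, the molecular formula is C8H14N2O3 (counting implicit H from valence).
  C: 8 × 12.011 = 96.088
  H: 14 × 1.008 = 14.112
  N: 2 × 14.007 = 28.014
  O: 3 × 15.999 = 47.997
Sum: 8×12.011 + 14×1.008 + 2×14.007 + 3×15.999 = 186.211 → 186.21 g/mol.

186.21 g/mol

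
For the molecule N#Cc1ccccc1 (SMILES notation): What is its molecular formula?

Walk through each heavy atom and fill implicit hydrogens from standard valence (C 4, N 3, O 2, S 2, halogen 1); for lowercase aromatic atoms, an aromatic c carries 1 H when it has two neighbours and 0 H with three, and aromatic n carries 0 H:
  atom 1: N, bond orders sum to 3 (valence 3) → 0 H
  atom 2: C, bond orders sum to 4 (valence 4) → 0 H
  atom 3: aromatic c, 3 neighbours → 0 H
  atom 4: aromatic c, 2 neighbours → 1 H
  atom 5: aromatic c, 2 neighbours → 1 H
  atom 6: aromatic c, 2 neighbours → 1 H
  atom 7: aromatic c, 2 neighbours → 1 H
  atom 8: aromatic c, 2 neighbours → 1 H
Totals → C:7, H:5, N:1.

C7H5N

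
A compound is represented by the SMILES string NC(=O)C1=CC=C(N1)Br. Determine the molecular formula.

Walk through each heavy atom and fill implicit hydrogens from standard valence (C 4, N 3, O 2, S 2, halogen 1):
  atom 1: N, bond orders sum to 1 (valence 3) → 2 H
  atom 2: C, bond orders sum to 4 (valence 4) → 0 H
  atom 3: O, bond orders sum to 2 (valence 2) → 0 H
  atom 4: C, bond orders sum to 4 (valence 4) → 0 H
  atom 5: C, bond orders sum to 3 (valence 4) → 1 H
  atom 6: C, bond orders sum to 3 (valence 4) → 1 H
  atom 7: C, bond orders sum to 4 (valence 4) → 0 H
  atom 8: N, bond orders sum to 2 (valence 3) → 1 H
  atom 9: Br (halogen, monovalent) → 0 H
Totals → C:5, H:5, Br:1, N:2, O:1.

C5H5BrN2O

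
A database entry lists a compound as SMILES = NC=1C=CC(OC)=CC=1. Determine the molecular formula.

Walk through each heavy atom and fill implicit hydrogens from standard valence (C 4, N 3, O 2, S 2, halogen 1):
  atom 1: N, bond orders sum to 1 (valence 3) → 2 H
  atom 2: C, bond orders sum to 4 (valence 4) → 0 H
  atom 3: C, bond orders sum to 3 (valence 4) → 1 H
  atom 4: C, bond orders sum to 3 (valence 4) → 1 H
  atom 5: C, bond orders sum to 4 (valence 4) → 0 H
  atom 6: O, bond orders sum to 2 (valence 2) → 0 H
  atom 7: C, bond orders sum to 1 (valence 4) → 3 H
  atom 8: C, bond orders sum to 3 (valence 4) → 1 H
  atom 9: C, bond orders sum to 3 (valence 4) → 1 H
Totals → C:7, H:9, N:1, O:1.

C7H9NO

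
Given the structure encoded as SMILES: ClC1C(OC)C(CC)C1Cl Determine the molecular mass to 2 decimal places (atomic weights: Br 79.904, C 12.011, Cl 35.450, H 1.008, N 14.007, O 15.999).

183.07 g/mol

First, the molecular formula is C7H12Cl2O (counting implicit H from valence).
  C: 7 × 12.011 = 84.077
  Cl: 2 × 35.450 = 70.900
  H: 12 × 1.008 = 12.096
  O: 1 × 15.999 = 15.999
Sum: 7×12.011 + 2×35.450 + 12×1.008 + 1×15.999 = 183.072 → 183.07 g/mol.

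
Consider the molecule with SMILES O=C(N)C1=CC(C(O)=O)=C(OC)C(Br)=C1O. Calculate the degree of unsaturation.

Molecular formula: C9H8BrNO5.
DoU = (2C + 2 + N − H − X) / 2, where X is the halogen count and O/S are ignored.
    = (2·9 + 2 + 1 − 8 − 1) / 2 = 12 / 2 = 6.

6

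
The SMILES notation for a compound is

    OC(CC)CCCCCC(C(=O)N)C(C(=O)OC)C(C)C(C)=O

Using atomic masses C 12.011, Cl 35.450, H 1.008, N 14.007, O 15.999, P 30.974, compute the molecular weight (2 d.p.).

First, the molecular formula is C17H31NO5 (counting implicit H from valence).
  C: 17 × 12.011 = 204.187
  H: 31 × 1.008 = 31.248
  N: 1 × 14.007 = 14.007
  O: 5 × 15.999 = 79.995
Sum: 17×12.011 + 31×1.008 + 1×14.007 + 5×15.999 = 329.437 → 329.44 g/mol.

329.44 g/mol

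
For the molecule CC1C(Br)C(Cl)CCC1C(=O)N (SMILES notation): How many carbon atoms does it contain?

Count every carbon token in the SMILES (each C, including those in ring-closure positions and inside branches).
Carbon count: 8.

8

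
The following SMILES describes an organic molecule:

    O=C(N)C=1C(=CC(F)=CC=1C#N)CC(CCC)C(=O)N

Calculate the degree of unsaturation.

8

Molecular formula: C14H16FN3O2.
DoU = (2C + 2 + N − H − X) / 2, where X is the halogen count and O/S are ignored.
    = (2·14 + 2 + 3 − 16 − 1) / 2 = 16 / 2 = 8.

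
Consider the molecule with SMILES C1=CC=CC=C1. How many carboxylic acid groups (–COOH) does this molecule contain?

Scan the SMILES for the carboxylic acid motif — none present.

0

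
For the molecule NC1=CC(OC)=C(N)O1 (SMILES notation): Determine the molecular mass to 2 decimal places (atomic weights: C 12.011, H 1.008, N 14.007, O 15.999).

128.13 g/mol

First, the molecular formula is C5H8N2O2 (counting implicit H from valence).
  C: 5 × 12.011 = 60.055
  H: 8 × 1.008 = 8.064
  N: 2 × 14.007 = 28.014
  O: 2 × 15.999 = 31.998
Sum: 5×12.011 + 8×1.008 + 2×14.007 + 2×15.999 = 128.131 → 128.13 g/mol.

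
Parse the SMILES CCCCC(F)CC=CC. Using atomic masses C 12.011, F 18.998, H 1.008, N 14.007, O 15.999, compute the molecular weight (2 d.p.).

First, the molecular formula is C9H17F (counting implicit H from valence).
  C: 9 × 12.011 = 108.099
  F: 1 × 18.998 = 18.998
  H: 17 × 1.008 = 17.136
Sum: 9×12.011 + 1×18.998 + 17×1.008 = 144.233 → 144.23 g/mol.

144.23 g/mol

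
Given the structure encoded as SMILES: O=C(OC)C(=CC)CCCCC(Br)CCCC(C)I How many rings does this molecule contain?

0

In SMILES, each pair of matching ring-closure digits denotes one ring-closing bond; the number of such bonds equals the number of independent rings.
Ring-closure bonds here: 0.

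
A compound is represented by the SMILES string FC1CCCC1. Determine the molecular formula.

C5H9F

Walk through each heavy atom and fill implicit hydrogens from standard valence (C 4, N 3, O 2, S 2, halogen 1):
  atom 1: F (halogen, monovalent) → 0 H
  atom 2: C, bond orders sum to 3 (valence 4) → 1 H
  atom 3: C, bond orders sum to 2 (valence 4) → 2 H
  atom 4: C, bond orders sum to 2 (valence 4) → 2 H
  atom 5: C, bond orders sum to 2 (valence 4) → 2 H
  atom 6: C, bond orders sum to 2 (valence 4) → 2 H
Totals → C:5, H:9, F:1.
In Hill order: C5H9F.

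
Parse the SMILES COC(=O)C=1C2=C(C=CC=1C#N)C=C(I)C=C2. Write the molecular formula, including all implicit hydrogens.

C13H8INO2

Walk through each heavy atom and fill implicit hydrogens from standard valence (C 4, N 3, O 2, S 2, halogen 1):
  atom 1: C, bond orders sum to 1 (valence 4) → 3 H
  atom 2: O, bond orders sum to 2 (valence 2) → 0 H
  atom 3: C, bond orders sum to 4 (valence 4) → 0 H
  atom 4: O, bond orders sum to 2 (valence 2) → 0 H
  atom 5: C, bond orders sum to 4 (valence 4) → 0 H
  atom 6: C, bond orders sum to 4 (valence 4) → 0 H
  atom 7: C, bond orders sum to 4 (valence 4) → 0 H
  atom 8: C, bond orders sum to 3 (valence 4) → 1 H
  atom 9: C, bond orders sum to 3 (valence 4) → 1 H
  atom 10: C, bond orders sum to 4 (valence 4) → 0 H
  atom 11: C, bond orders sum to 4 (valence 4) → 0 H
  atom 12: N, bond orders sum to 3 (valence 3) → 0 H
  atom 13: C, bond orders sum to 3 (valence 4) → 1 H
  atom 14: C, bond orders sum to 4 (valence 4) → 0 H
  atom 15: I (halogen, monovalent) → 0 H
  atom 16: C, bond orders sum to 3 (valence 4) → 1 H
  atom 17: C, bond orders sum to 3 (valence 4) → 1 H
Totals → C:13, H:8, I:1, N:1, O:2.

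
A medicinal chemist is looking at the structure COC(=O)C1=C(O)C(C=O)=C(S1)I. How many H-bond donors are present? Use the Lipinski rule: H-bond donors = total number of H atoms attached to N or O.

1

Donors: find every N or O and count the H atoms it carries.
  atom 2 (O): bond orders sum to 2 → 0 H
  atom 4 (O): bond orders sum to 2 → 0 H
  atom 7 (O): bond orders sum to 1 → 1 H
  atom 10 (O): bond orders sum to 2 → 0 H
Lipinski HBD = 1.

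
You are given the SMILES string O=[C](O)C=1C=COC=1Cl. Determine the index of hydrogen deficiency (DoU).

4

Molecular formula: C5H3ClO3.
DoU = (2C + 2 + N − H − X) / 2, where X is the halogen count and O/S are ignored.
    = (2·5 + 2 + 0 − 3 − 1) / 2 = 8 / 2 = 4.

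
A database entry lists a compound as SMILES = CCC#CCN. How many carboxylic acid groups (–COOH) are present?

Scan the SMILES for the carboxylic acid motif — none present.
Groups that are present: 1 alkyne, 1 primary amine.

0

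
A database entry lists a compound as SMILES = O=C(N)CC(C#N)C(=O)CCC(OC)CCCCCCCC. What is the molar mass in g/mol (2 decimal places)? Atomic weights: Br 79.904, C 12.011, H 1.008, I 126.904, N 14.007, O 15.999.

310.44 g/mol

First, the molecular formula is C17H30N2O3 (counting implicit H from valence).
  C: 17 × 12.011 = 204.187
  H: 30 × 1.008 = 30.240
  N: 2 × 14.007 = 28.014
  O: 3 × 15.999 = 47.997
Sum: 17×12.011 + 30×1.008 + 2×14.007 + 3×15.999 = 310.438 → 310.44 g/mol.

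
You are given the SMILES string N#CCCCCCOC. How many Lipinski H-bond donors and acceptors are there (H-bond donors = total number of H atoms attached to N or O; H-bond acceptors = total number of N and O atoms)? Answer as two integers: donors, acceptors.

Donors: find every N or O and count the H atoms it carries.
  atom 1 (N): bond orders sum to 3 → 0 H
  atom 8 (O): bond orders sum to 2 → 0 H
Lipinski HBD = 0.
Acceptors: N atoms = 1, O atoms = 1 → HBA = 2.

0, 2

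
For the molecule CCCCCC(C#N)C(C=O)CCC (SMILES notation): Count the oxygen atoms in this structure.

Scan the SMILES for O atoms (remember two-letter symbols like Cl and Br are single atoms).
Oxygen count: 1.

1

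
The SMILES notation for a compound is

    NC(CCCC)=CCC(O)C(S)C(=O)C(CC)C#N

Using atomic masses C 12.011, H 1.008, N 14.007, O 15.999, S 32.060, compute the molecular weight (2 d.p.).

284.42 g/mol

First, the molecular formula is C14H24N2O2S (counting implicit H from valence).
  C: 14 × 12.011 = 168.154
  H: 24 × 1.008 = 24.192
  N: 2 × 14.007 = 28.014
  O: 2 × 15.999 = 31.998
  S: 1 × 32.060 = 32.060
Sum: 14×12.011 + 24×1.008 + 2×14.007 + 2×15.999 + 1×32.060 = 284.418 → 284.42 g/mol.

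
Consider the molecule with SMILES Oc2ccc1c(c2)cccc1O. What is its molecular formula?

C10H8O2

Walk through each heavy atom and fill implicit hydrogens from standard valence (C 4, N 3, O 2, S 2, halogen 1); for lowercase aromatic atoms, an aromatic c carries 1 H when it has two neighbours and 0 H with three, and aromatic n carries 0 H:
  atom 1: O, bond orders sum to 1 (valence 2) → 1 H
  atom 2: aromatic c, 3 neighbours → 0 H
  atom 3: aromatic c, 2 neighbours → 1 H
  atom 4: aromatic c, 2 neighbours → 1 H
  atom 5: aromatic c, 3 neighbours → 0 H
  atom 6: aromatic c, 3 neighbours → 0 H
  atom 7: aromatic c, 2 neighbours → 1 H
  atom 8: aromatic c, 2 neighbours → 1 H
  atom 9: aromatic c, 2 neighbours → 1 H
  atom 10: aromatic c, 2 neighbours → 1 H
  atom 11: aromatic c, 3 neighbours → 0 H
  atom 12: O, bond orders sum to 1 (valence 2) → 1 H
Totals → C:10, H:8, O:2.
In Hill order: C10H8O2.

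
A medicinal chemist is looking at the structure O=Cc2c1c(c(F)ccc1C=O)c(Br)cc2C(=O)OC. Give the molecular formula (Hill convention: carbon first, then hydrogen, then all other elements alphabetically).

Walk through each heavy atom and fill implicit hydrogens from standard valence (C 4, N 3, O 2, S 2, halogen 1); for lowercase aromatic atoms, an aromatic c carries 1 H when it has two neighbours and 0 H with three, and aromatic n carries 0 H:
  atom 1: O, bond orders sum to 2 (valence 2) → 0 H
  atom 2: C, bond orders sum to 3 (valence 4) → 1 H
  atom 3: aromatic c, 3 neighbours → 0 H
  atom 4: aromatic c, 3 neighbours → 0 H
  atom 5: aromatic c, 3 neighbours → 0 H
  atom 6: aromatic c, 3 neighbours → 0 H
  atom 7: F (halogen, monovalent) → 0 H
  atom 8: aromatic c, 2 neighbours → 1 H
  atom 9: aromatic c, 2 neighbours → 1 H
  atom 10: aromatic c, 3 neighbours → 0 H
  atom 11: C, bond orders sum to 3 (valence 4) → 1 H
  atom 12: O, bond orders sum to 2 (valence 2) → 0 H
  atom 13: aromatic c, 3 neighbours → 0 H
  atom 14: Br (halogen, monovalent) → 0 H
  atom 15: aromatic c, 2 neighbours → 1 H
  atom 16: aromatic c, 3 neighbours → 0 H
  atom 17: C, bond orders sum to 4 (valence 4) → 0 H
  atom 18: O, bond orders sum to 2 (valence 2) → 0 H
  atom 19: O, bond orders sum to 2 (valence 2) → 0 H
  atom 20: C, bond orders sum to 1 (valence 4) → 3 H
Totals → C:14, H:8, Br:1, F:1, O:4.

C14H8BrFO4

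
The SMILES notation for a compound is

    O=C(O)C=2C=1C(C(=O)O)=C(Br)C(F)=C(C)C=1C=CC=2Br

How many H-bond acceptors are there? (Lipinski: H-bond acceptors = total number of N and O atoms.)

4

N atoms: 0; O atoms: 4.
Lipinski HBA = 0 + 4 = 4.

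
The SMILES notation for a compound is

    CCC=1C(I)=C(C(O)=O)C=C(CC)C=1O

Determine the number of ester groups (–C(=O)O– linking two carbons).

0

Scan the SMILES for the ester motif — none present.
Groups that are present: 1 carboxylic acid, 1 hydroxyl.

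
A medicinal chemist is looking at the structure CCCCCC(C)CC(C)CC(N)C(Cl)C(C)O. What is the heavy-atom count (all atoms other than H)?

Every atom symbol written in the SMILES (organic subset) is one heavy atom; implicit H are not written.
Heavy atoms by element → C:15, Cl:1, N:1, O:1.
Total: 18.

18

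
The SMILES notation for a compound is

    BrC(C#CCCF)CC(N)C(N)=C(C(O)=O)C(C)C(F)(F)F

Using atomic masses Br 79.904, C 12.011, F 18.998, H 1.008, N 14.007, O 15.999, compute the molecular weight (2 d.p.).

389.19 g/mol

First, the molecular formula is C13H17BrF4N2O2 (counting implicit H from valence).
  Br: 1 × 79.904 = 79.904
  C: 13 × 12.011 = 156.143
  F: 4 × 18.998 = 75.992
  H: 17 × 1.008 = 17.136
  N: 2 × 14.007 = 28.014
  O: 2 × 15.999 = 31.998
Sum: 1×79.904 + 13×12.011 + 4×18.998 + 17×1.008 + 2×14.007 + 2×15.999 = 389.187 → 389.19 g/mol.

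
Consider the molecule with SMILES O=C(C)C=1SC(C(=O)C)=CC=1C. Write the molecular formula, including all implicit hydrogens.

C9H10O2S

Walk through each heavy atom and fill implicit hydrogens from standard valence (C 4, N 3, O 2, S 2, halogen 1):
  atom 1: O, bond orders sum to 2 (valence 2) → 0 H
  atom 2: C, bond orders sum to 4 (valence 4) → 0 H
  atom 3: C, bond orders sum to 1 (valence 4) → 3 H
  atom 4: C, bond orders sum to 4 (valence 4) → 0 H
  atom 5: S, bond orders sum to 2 (valence 2) → 0 H
  atom 6: C, bond orders sum to 4 (valence 4) → 0 H
  atom 7: C, bond orders sum to 4 (valence 4) → 0 H
  atom 8: O, bond orders sum to 2 (valence 2) → 0 H
  atom 9: C, bond orders sum to 1 (valence 4) → 3 H
  atom 10: C, bond orders sum to 3 (valence 4) → 1 H
  atom 11: C, bond orders sum to 4 (valence 4) → 0 H
  atom 12: C, bond orders sum to 1 (valence 4) → 3 H
Totals → C:9, H:10, O:2, S:1.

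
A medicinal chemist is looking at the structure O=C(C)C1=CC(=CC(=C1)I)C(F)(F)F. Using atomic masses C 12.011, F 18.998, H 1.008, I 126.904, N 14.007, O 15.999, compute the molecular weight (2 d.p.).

First, the molecular formula is C9H6F3IO (counting implicit H from valence).
  C: 9 × 12.011 = 108.099
  F: 3 × 18.998 = 56.994
  H: 6 × 1.008 = 6.048
  I: 1 × 126.904 = 126.904
  O: 1 × 15.999 = 15.999
Sum: 9×12.011 + 3×18.998 + 6×1.008 + 1×126.904 + 1×15.999 = 314.044 → 314.04 g/mol.

314.04 g/mol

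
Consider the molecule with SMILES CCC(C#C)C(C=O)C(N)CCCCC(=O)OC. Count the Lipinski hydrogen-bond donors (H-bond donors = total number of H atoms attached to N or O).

Donors: find every N or O and count the H atoms it carries.
  atom 8 (O): bond orders sum to 2 → 0 H
  atom 10 (N): bond orders sum to 1 → 2 H
  atom 16 (O): bond orders sum to 2 → 0 H
  atom 17 (O): bond orders sum to 2 → 0 H
Lipinski HBD = 2.

2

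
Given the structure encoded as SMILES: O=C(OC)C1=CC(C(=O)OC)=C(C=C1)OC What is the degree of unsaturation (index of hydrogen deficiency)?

6

Molecular formula: C11H12O5.
DoU = (2C + 2 + N − H − X) / 2, where X is the halogen count and O/S are ignored.
    = (2·11 + 2 + 0 − 12 − 0) / 2 = 12 / 2 = 6.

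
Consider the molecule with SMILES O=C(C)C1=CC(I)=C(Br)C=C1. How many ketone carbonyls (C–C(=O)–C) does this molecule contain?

The ketone motif appears at heavy-atom position 2 in the SMILES.
Ketone count: 1.

1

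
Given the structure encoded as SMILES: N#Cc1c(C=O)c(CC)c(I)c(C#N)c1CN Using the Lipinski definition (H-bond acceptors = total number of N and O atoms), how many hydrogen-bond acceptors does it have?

4

N atoms: 3; O atoms: 1.
Lipinski HBA = 3 + 1 = 4.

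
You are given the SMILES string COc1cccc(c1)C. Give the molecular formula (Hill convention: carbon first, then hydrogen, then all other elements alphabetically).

C8H10O

Walk through each heavy atom and fill implicit hydrogens from standard valence (C 4, N 3, O 2, S 2, halogen 1); for lowercase aromatic atoms, an aromatic c carries 1 H when it has two neighbours and 0 H with three, and aromatic n carries 0 H:
  atom 1: C, bond orders sum to 1 (valence 4) → 3 H
  atom 2: O, bond orders sum to 2 (valence 2) → 0 H
  atom 3: aromatic c, 3 neighbours → 0 H
  atom 4: aromatic c, 2 neighbours → 1 H
  atom 5: aromatic c, 2 neighbours → 1 H
  atom 6: aromatic c, 2 neighbours → 1 H
  atom 7: aromatic c, 3 neighbours → 0 H
  atom 8: aromatic c, 2 neighbours → 1 H
  atom 9: C, bond orders sum to 1 (valence 4) → 3 H
Totals → C:8, H:10, O:1.
In Hill order: C8H10O.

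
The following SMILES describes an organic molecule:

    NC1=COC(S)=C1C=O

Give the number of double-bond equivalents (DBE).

Molecular formula: C5H5NO2S.
DoU = (2C + 2 + N − H − X) / 2, where X is the halogen count and O/S are ignored.
    = (2·5 + 2 + 1 − 5 − 0) / 2 = 8 / 2 = 4.

4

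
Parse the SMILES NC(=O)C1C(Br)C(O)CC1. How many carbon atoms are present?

Count every carbon token in the SMILES (each C, including those in ring-closure positions and inside branches).
Carbon count: 6.

6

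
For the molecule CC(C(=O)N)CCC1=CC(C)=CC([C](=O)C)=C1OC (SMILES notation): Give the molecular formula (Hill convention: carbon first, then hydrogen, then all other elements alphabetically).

C15H21NO3

Walk through each heavy atom and fill implicit hydrogens from standard valence (C 4, N 3, O 2, S 2, halogen 1):
  atom 1: C, bond orders sum to 1 (valence 4) → 3 H
  atom 2: C, bond orders sum to 3 (valence 4) → 1 H
  atom 3: C, bond orders sum to 4 (valence 4) → 0 H
  atom 4: O, bond orders sum to 2 (valence 2) → 0 H
  atom 5: N, bond orders sum to 1 (valence 3) → 2 H
  atom 6: C, bond orders sum to 2 (valence 4) → 2 H
  atom 7: C, bond orders sum to 2 (valence 4) → 2 H
  atom 8: C, bond orders sum to 4 (valence 4) → 0 H
  atom 9: C, bond orders sum to 3 (valence 4) → 1 H
  atom 10: C, bond orders sum to 4 (valence 4) → 0 H
  atom 11: C, bond orders sum to 1 (valence 4) → 3 H
  atom 12: C, bond orders sum to 3 (valence 4) → 1 H
  atom 13: C, bond orders sum to 4 (valence 4) → 0 H
  atom 14: C with explicit H count 0
  atom 15: O, bond orders sum to 2 (valence 2) → 0 H
  atom 16: C, bond orders sum to 1 (valence 4) → 3 H
  atom 17: C, bond orders sum to 4 (valence 4) → 0 H
  atom 18: O, bond orders sum to 2 (valence 2) → 0 H
  atom 19: C, bond orders sum to 1 (valence 4) → 3 H
Totals → C:15, H:21, N:1, O:3.
In Hill order: C15H21NO3.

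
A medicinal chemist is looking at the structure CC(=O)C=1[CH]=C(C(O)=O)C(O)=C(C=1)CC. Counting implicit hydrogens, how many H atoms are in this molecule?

Walk through each heavy atom and fill implicit hydrogens from standard valence (C 4, N 3, O 2, S 2, halogen 1):
  atom 1: C, bond orders sum to 1 (valence 4) → 3 H
  atom 2: C, bond orders sum to 4 (valence 4) → 0 H
  atom 3: O, bond orders sum to 2 (valence 2) → 0 H
  atom 4: C, bond orders sum to 4 (valence 4) → 0 H
  atom 5: C with explicit H count 1
  atom 6: C, bond orders sum to 4 (valence 4) → 0 H
  atom 7: C, bond orders sum to 4 (valence 4) → 0 H
  atom 8: O, bond orders sum to 1 (valence 2) → 1 H
  atom 9: O, bond orders sum to 2 (valence 2) → 0 H
  atom 10: C, bond orders sum to 4 (valence 4) → 0 H
  atom 11: O, bond orders sum to 1 (valence 2) → 1 H
  atom 12: C, bond orders sum to 4 (valence 4) → 0 H
  atom 13: C, bond orders sum to 3 (valence 4) → 1 H
  atom 14: C, bond orders sum to 2 (valence 4) → 2 H
  atom 15: C, bond orders sum to 1 (valence 4) → 3 H
Total hydrogens: 12.

12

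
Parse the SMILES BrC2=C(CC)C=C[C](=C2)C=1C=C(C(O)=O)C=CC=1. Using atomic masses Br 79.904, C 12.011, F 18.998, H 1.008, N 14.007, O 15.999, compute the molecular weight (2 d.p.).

305.17 g/mol

First, the molecular formula is C15H13BrO2 (counting implicit H from valence).
  Br: 1 × 79.904 = 79.904
  C: 15 × 12.011 = 180.165
  H: 13 × 1.008 = 13.104
  O: 2 × 15.999 = 31.998
Sum: 1×79.904 + 15×12.011 + 13×1.008 + 2×15.999 = 305.171 → 305.17 g/mol.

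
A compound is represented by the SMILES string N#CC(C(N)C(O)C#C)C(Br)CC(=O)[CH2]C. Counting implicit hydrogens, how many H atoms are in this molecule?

15

Walk through each heavy atom and fill implicit hydrogens from standard valence (C 4, N 3, O 2, S 2, halogen 1):
  atom 1: N, bond orders sum to 3 (valence 3) → 0 H
  atom 2: C, bond orders sum to 4 (valence 4) → 0 H
  atom 3: C, bond orders sum to 3 (valence 4) → 1 H
  atom 4: C, bond orders sum to 3 (valence 4) → 1 H
  atom 5: N, bond orders sum to 1 (valence 3) → 2 H
  atom 6: C, bond orders sum to 3 (valence 4) → 1 H
  atom 7: O, bond orders sum to 1 (valence 2) → 1 H
  atom 8: C, bond orders sum to 4 (valence 4) → 0 H
  atom 9: C, bond orders sum to 3 (valence 4) → 1 H
  atom 10: C, bond orders sum to 3 (valence 4) → 1 H
  atom 11: Br (halogen, monovalent) → 0 H
  atom 12: C, bond orders sum to 2 (valence 4) → 2 H
  atom 13: C, bond orders sum to 4 (valence 4) → 0 H
  atom 14: O, bond orders sum to 2 (valence 2) → 0 H
  atom 15: C with explicit H count 2
  atom 16: C, bond orders sum to 1 (valence 4) → 3 H
Total hydrogens: 15.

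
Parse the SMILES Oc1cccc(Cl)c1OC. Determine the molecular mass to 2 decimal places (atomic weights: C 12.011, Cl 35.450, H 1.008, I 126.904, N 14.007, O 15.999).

158.58 g/mol

First, the molecular formula is C7H7ClO2 (counting implicit H from valence).
  C: 7 × 12.011 = 84.077
  Cl: 1 × 35.450 = 35.450
  H: 7 × 1.008 = 7.056
  O: 2 × 15.999 = 31.998
Sum: 7×12.011 + 1×35.450 + 7×1.008 + 2×15.999 = 158.581 → 158.58 g/mol.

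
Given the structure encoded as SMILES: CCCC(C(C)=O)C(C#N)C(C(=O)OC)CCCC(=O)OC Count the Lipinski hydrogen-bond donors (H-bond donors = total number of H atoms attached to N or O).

0

Donors: find every N or O and count the H atoms it carries.
  atom 7 (O): bond orders sum to 2 → 0 H
  atom 10 (N): bond orders sum to 3 → 0 H
  atom 13 (O): bond orders sum to 2 → 0 H
  atom 14 (O): bond orders sum to 2 → 0 H
  atom 20 (O): bond orders sum to 2 → 0 H
  atom 21 (O): bond orders sum to 2 → 0 H
Lipinski HBD = 0.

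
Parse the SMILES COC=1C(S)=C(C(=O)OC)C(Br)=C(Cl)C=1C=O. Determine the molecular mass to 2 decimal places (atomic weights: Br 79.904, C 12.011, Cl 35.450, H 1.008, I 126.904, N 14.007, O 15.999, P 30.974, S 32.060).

339.58 g/mol

First, the molecular formula is C10H8BrClO4S (counting implicit H from valence).
  Br: 1 × 79.904 = 79.904
  C: 10 × 12.011 = 120.110
  Cl: 1 × 35.450 = 35.450
  H: 8 × 1.008 = 8.064
  O: 4 × 15.999 = 63.996
  S: 1 × 32.060 = 32.060
Sum: 1×79.904 + 10×12.011 + 1×35.450 + 8×1.008 + 4×15.999 + 1×32.060 = 339.584 → 339.58 g/mol.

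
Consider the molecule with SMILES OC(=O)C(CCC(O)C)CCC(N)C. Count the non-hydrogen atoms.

14

Every atom symbol written in the SMILES (organic subset) is one heavy atom; implicit H are not written.
Heavy atoms by element → C:10, N:1, O:3.
Total: 14.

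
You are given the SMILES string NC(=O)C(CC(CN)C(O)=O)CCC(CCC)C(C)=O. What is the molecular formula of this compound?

Walk through each heavy atom and fill implicit hydrogens from standard valence (C 4, N 3, O 2, S 2, halogen 1):
  atom 1: N, bond orders sum to 1 (valence 3) → 2 H
  atom 2: C, bond orders sum to 4 (valence 4) → 0 H
  atom 3: O, bond orders sum to 2 (valence 2) → 0 H
  atom 4: C, bond orders sum to 3 (valence 4) → 1 H
  atom 5: C, bond orders sum to 2 (valence 4) → 2 H
  atom 6: C, bond orders sum to 3 (valence 4) → 1 H
  atom 7: C, bond orders sum to 2 (valence 4) → 2 H
  atom 8: N, bond orders sum to 1 (valence 3) → 2 H
  atom 9: C, bond orders sum to 4 (valence 4) → 0 H
  atom 10: O, bond orders sum to 1 (valence 2) → 1 H
  atom 11: O, bond orders sum to 2 (valence 2) → 0 H
  atom 12: C, bond orders sum to 2 (valence 4) → 2 H
  atom 13: C, bond orders sum to 2 (valence 4) → 2 H
  atom 14: C, bond orders sum to 3 (valence 4) → 1 H
  atom 15: C, bond orders sum to 2 (valence 4) → 2 H
  atom 16: C, bond orders sum to 2 (valence 4) → 2 H
  atom 17: C, bond orders sum to 1 (valence 4) → 3 H
  atom 18: C, bond orders sum to 4 (valence 4) → 0 H
  atom 19: C, bond orders sum to 1 (valence 4) → 3 H
  atom 20: O, bond orders sum to 2 (valence 2) → 0 H
Totals → C:14, H:26, N:2, O:4.
In Hill order: C14H26N2O4.

C14H26N2O4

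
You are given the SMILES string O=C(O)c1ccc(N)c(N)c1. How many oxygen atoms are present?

2

Scan the SMILES for O atoms (remember two-letter symbols like Cl and Br are single atoms).
Oxygen count: 2.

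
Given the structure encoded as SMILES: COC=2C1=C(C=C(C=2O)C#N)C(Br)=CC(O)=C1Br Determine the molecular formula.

C12H7Br2NO3

Walk through each heavy atom and fill implicit hydrogens from standard valence (C 4, N 3, O 2, S 2, halogen 1):
  atom 1: C, bond orders sum to 1 (valence 4) → 3 H
  atom 2: O, bond orders sum to 2 (valence 2) → 0 H
  atom 3: C, bond orders sum to 4 (valence 4) → 0 H
  atom 4: C, bond orders sum to 4 (valence 4) → 0 H
  atom 5: C, bond orders sum to 4 (valence 4) → 0 H
  atom 6: C, bond orders sum to 3 (valence 4) → 1 H
  atom 7: C, bond orders sum to 4 (valence 4) → 0 H
  atom 8: C, bond orders sum to 4 (valence 4) → 0 H
  atom 9: O, bond orders sum to 1 (valence 2) → 1 H
  atom 10: C, bond orders sum to 4 (valence 4) → 0 H
  atom 11: N, bond orders sum to 3 (valence 3) → 0 H
  atom 12: C, bond orders sum to 4 (valence 4) → 0 H
  atom 13: Br (halogen, monovalent) → 0 H
  atom 14: C, bond orders sum to 3 (valence 4) → 1 H
  atom 15: C, bond orders sum to 4 (valence 4) → 0 H
  atom 16: O, bond orders sum to 1 (valence 2) → 1 H
  atom 17: C, bond orders sum to 4 (valence 4) → 0 H
  atom 18: Br (halogen, monovalent) → 0 H
Totals → C:12, H:7, Br:2, N:1, O:3.
In Hill order: C12H7Br2NO3.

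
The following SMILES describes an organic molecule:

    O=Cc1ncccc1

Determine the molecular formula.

Walk through each heavy atom and fill implicit hydrogens from standard valence (C 4, N 3, O 2, S 2, halogen 1); for lowercase aromatic atoms, an aromatic c carries 1 H when it has two neighbours and 0 H with three, and aromatic n carries 0 H:
  atom 1: O, bond orders sum to 2 (valence 2) → 0 H
  atom 2: C, bond orders sum to 3 (valence 4) → 1 H
  atom 3: aromatic c, 3 neighbours → 0 H
  atom 4: aromatic n, 2 neighbours → 0 H
  atom 5: aromatic c, 2 neighbours → 1 H
  atom 6: aromatic c, 2 neighbours → 1 H
  atom 7: aromatic c, 2 neighbours → 1 H
  atom 8: aromatic c, 2 neighbours → 1 H
Totals → C:6, H:5, N:1, O:1.

C6H5NO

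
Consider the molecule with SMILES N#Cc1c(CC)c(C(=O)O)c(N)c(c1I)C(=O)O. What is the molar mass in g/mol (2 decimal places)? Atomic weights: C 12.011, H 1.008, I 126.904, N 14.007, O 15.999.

First, the molecular formula is C11H9IN2O4 (counting implicit H from valence).
  C: 11 × 12.011 = 132.121
  H: 9 × 1.008 = 9.072
  I: 1 × 126.904 = 126.904
  N: 2 × 14.007 = 28.014
  O: 4 × 15.999 = 63.996
Sum: 11×12.011 + 9×1.008 + 1×126.904 + 2×14.007 + 4×15.999 = 360.107 → 360.11 g/mol.

360.11 g/mol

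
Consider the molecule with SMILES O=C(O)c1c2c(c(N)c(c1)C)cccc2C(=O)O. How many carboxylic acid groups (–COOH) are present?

The carboxylic acid motif appears at heavy-atom positions 2, 16 in the SMILES.
Other groups present: 1 primary amine.
Carboxylic acid count: 2.

2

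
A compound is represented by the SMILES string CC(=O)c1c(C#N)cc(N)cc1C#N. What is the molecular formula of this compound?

Walk through each heavy atom and fill implicit hydrogens from standard valence (C 4, N 3, O 2, S 2, halogen 1); for lowercase aromatic atoms, an aromatic c carries 1 H when it has two neighbours and 0 H with three, and aromatic n carries 0 H:
  atom 1: C, bond orders sum to 1 (valence 4) → 3 H
  atom 2: C, bond orders sum to 4 (valence 4) → 0 H
  atom 3: O, bond orders sum to 2 (valence 2) → 0 H
  atom 4: aromatic c, 3 neighbours → 0 H
  atom 5: aromatic c, 3 neighbours → 0 H
  atom 6: C, bond orders sum to 4 (valence 4) → 0 H
  atom 7: N, bond orders sum to 3 (valence 3) → 0 H
  atom 8: aromatic c, 2 neighbours → 1 H
  atom 9: aromatic c, 3 neighbours → 0 H
  atom 10: N, bond orders sum to 1 (valence 3) → 2 H
  atom 11: aromatic c, 2 neighbours → 1 H
  atom 12: aromatic c, 3 neighbours → 0 H
  atom 13: C, bond orders sum to 4 (valence 4) → 0 H
  atom 14: N, bond orders sum to 3 (valence 3) → 0 H
Totals → C:10, H:7, N:3, O:1.

C10H7N3O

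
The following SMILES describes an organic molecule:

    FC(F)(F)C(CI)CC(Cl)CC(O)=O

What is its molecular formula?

C7H9ClF3IO2

Walk through each heavy atom and fill implicit hydrogens from standard valence (C 4, N 3, O 2, S 2, halogen 1):
  atom 1: F (halogen, monovalent) → 0 H
  atom 2: C, bond orders sum to 4 (valence 4) → 0 H
  atom 3: F (halogen, monovalent) → 0 H
  atom 4: F (halogen, monovalent) → 0 H
  atom 5: C, bond orders sum to 3 (valence 4) → 1 H
  atom 6: C, bond orders sum to 2 (valence 4) → 2 H
  atom 7: I (halogen, monovalent) → 0 H
  atom 8: C, bond orders sum to 2 (valence 4) → 2 H
  atom 9: C, bond orders sum to 3 (valence 4) → 1 H
  atom 10: Cl (halogen, monovalent) → 0 H
  atom 11: C, bond orders sum to 2 (valence 4) → 2 H
  atom 12: C, bond orders sum to 4 (valence 4) → 0 H
  atom 13: O, bond orders sum to 1 (valence 2) → 1 H
  atom 14: O, bond orders sum to 2 (valence 2) → 0 H
Totals → C:7, H:9, Cl:1, F:3, I:1, O:2.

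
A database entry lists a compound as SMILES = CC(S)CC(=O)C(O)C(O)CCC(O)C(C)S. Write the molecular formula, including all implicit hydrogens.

C11H22O4S2

Walk through each heavy atom and fill implicit hydrogens from standard valence (C 4, N 3, O 2, S 2, halogen 1):
  atom 1: C, bond orders sum to 1 (valence 4) → 3 H
  atom 2: C, bond orders sum to 3 (valence 4) → 1 H
  atom 3: S, bond orders sum to 1 (valence 2) → 1 H
  atom 4: C, bond orders sum to 2 (valence 4) → 2 H
  atom 5: C, bond orders sum to 4 (valence 4) → 0 H
  atom 6: O, bond orders sum to 2 (valence 2) → 0 H
  atom 7: C, bond orders sum to 3 (valence 4) → 1 H
  atom 8: O, bond orders sum to 1 (valence 2) → 1 H
  atom 9: C, bond orders sum to 3 (valence 4) → 1 H
  atom 10: O, bond orders sum to 1 (valence 2) → 1 H
  atom 11: C, bond orders sum to 2 (valence 4) → 2 H
  atom 12: C, bond orders sum to 2 (valence 4) → 2 H
  atom 13: C, bond orders sum to 3 (valence 4) → 1 H
  atom 14: O, bond orders sum to 1 (valence 2) → 1 H
  atom 15: C, bond orders sum to 3 (valence 4) → 1 H
  atom 16: C, bond orders sum to 1 (valence 4) → 3 H
  atom 17: S, bond orders sum to 1 (valence 2) → 1 H
Totals → C:11, H:22, O:4, S:2.
In Hill order: C11H22O4S2.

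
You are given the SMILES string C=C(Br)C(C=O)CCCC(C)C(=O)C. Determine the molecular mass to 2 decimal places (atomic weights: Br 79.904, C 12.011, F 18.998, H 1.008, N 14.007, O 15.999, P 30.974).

261.16 g/mol

First, the molecular formula is C11H17BrO2 (counting implicit H from valence).
  Br: 1 × 79.904 = 79.904
  C: 11 × 12.011 = 132.121
  H: 17 × 1.008 = 17.136
  O: 2 × 15.999 = 31.998
Sum: 1×79.904 + 11×12.011 + 17×1.008 + 2×15.999 = 261.159 → 261.16 g/mol.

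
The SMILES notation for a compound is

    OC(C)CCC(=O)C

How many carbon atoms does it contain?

6

Count every carbon token in the SMILES (each C, including those in ring-closure positions and inside branches).
Carbon count: 6.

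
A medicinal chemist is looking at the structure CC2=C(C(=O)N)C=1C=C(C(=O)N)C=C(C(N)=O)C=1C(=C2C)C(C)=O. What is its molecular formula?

Walk through each heavy atom and fill implicit hydrogens from standard valence (C 4, N 3, O 2, S 2, halogen 1):
  atom 1: C, bond orders sum to 1 (valence 4) → 3 H
  atom 2: C, bond orders sum to 4 (valence 4) → 0 H
  atom 3: C, bond orders sum to 4 (valence 4) → 0 H
  atom 4: C, bond orders sum to 4 (valence 4) → 0 H
  atom 5: O, bond orders sum to 2 (valence 2) → 0 H
  atom 6: N, bond orders sum to 1 (valence 3) → 2 H
  atom 7: C, bond orders sum to 4 (valence 4) → 0 H
  atom 8: C, bond orders sum to 3 (valence 4) → 1 H
  atom 9: C, bond orders sum to 4 (valence 4) → 0 H
  atom 10: C, bond orders sum to 4 (valence 4) → 0 H
  atom 11: O, bond orders sum to 2 (valence 2) → 0 H
  atom 12: N, bond orders sum to 1 (valence 3) → 2 H
  atom 13: C, bond orders sum to 3 (valence 4) → 1 H
  atom 14: C, bond orders sum to 4 (valence 4) → 0 H
  atom 15: C, bond orders sum to 4 (valence 4) → 0 H
  atom 16: N, bond orders sum to 1 (valence 3) → 2 H
  atom 17: O, bond orders sum to 2 (valence 2) → 0 H
  atom 18: C, bond orders sum to 4 (valence 4) → 0 H
  atom 19: C, bond orders sum to 4 (valence 4) → 0 H
  atom 20: C, bond orders sum to 4 (valence 4) → 0 H
  atom 21: C, bond orders sum to 1 (valence 4) → 3 H
  atom 22: C, bond orders sum to 4 (valence 4) → 0 H
  atom 23: C, bond orders sum to 1 (valence 4) → 3 H
  atom 24: O, bond orders sum to 2 (valence 2) → 0 H
Totals → C:17, H:17, N:3, O:4.

C17H17N3O4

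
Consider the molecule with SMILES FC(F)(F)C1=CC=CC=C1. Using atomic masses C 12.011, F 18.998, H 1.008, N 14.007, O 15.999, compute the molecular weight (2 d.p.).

146.11 g/mol

First, the molecular formula is C7H5F3 (counting implicit H from valence).
  C: 7 × 12.011 = 84.077
  F: 3 × 18.998 = 56.994
  H: 5 × 1.008 = 5.040
Sum: 7×12.011 + 3×18.998 + 5×1.008 = 146.111 → 146.11 g/mol.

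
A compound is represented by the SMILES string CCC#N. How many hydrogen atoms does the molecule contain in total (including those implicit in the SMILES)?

5

Walk through each heavy atom and fill implicit hydrogens from standard valence (C 4, N 3, O 2, S 2, halogen 1):
  atom 1: C, bond orders sum to 1 (valence 4) → 3 H
  atom 2: C, bond orders sum to 2 (valence 4) → 2 H
  atom 3: C, bond orders sum to 4 (valence 4) → 0 H
  atom 4: N, bond orders sum to 3 (valence 3) → 0 H
Total hydrogens: 5.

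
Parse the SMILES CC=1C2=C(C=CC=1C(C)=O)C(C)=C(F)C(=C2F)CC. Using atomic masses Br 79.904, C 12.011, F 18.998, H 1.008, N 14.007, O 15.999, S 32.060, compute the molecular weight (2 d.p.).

262.30 g/mol

First, the molecular formula is C16H16F2O (counting implicit H from valence).
  C: 16 × 12.011 = 192.176
  F: 2 × 18.998 = 37.996
  H: 16 × 1.008 = 16.128
  O: 1 × 15.999 = 15.999
Sum: 16×12.011 + 2×18.998 + 16×1.008 + 1×15.999 = 262.299 → 262.30 g/mol.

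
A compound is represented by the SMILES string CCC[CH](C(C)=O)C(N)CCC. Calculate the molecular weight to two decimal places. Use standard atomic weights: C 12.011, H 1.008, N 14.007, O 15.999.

First, the molecular formula is C10H21NO (counting implicit H from valence).
  C: 10 × 12.011 = 120.110
  H: 21 × 1.008 = 21.168
  N: 1 × 14.007 = 14.007
  O: 1 × 15.999 = 15.999
Sum: 10×12.011 + 21×1.008 + 1×14.007 + 1×15.999 = 171.284 → 171.28 g/mol.

171.28 g/mol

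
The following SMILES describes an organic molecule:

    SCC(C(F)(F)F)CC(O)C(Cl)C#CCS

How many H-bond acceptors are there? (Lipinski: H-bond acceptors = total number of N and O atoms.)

1

N atoms: 0; O atoms: 1.
Lipinski HBA = 0 + 1 = 1.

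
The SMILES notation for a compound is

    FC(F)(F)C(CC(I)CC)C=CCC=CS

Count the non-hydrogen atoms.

16

Every atom symbol written in the SMILES (organic subset) is one heavy atom; implicit H are not written.
Heavy atoms by element → C:11, F:3, I:1, S:1.
Total: 16.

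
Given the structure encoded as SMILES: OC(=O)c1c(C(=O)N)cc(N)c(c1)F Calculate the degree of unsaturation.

Molecular formula: C8H7FN2O3.
DoU = (2C + 2 + N − H − X) / 2, where X is the halogen count and O/S are ignored.
    = (2·8 + 2 + 2 − 7 − 1) / 2 = 12 / 2 = 6.

6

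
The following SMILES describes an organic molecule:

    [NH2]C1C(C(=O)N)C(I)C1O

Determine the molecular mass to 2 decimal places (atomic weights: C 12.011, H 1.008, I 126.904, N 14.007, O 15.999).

256.04 g/mol

First, the molecular formula is C5H9IN2O2 (counting implicit H from valence).
  C: 5 × 12.011 = 60.055
  H: 9 × 1.008 = 9.072
  I: 1 × 126.904 = 126.904
  N: 2 × 14.007 = 28.014
  O: 2 × 15.999 = 31.998
Sum: 5×12.011 + 9×1.008 + 1×126.904 + 2×14.007 + 2×15.999 = 256.043 → 256.04 g/mol.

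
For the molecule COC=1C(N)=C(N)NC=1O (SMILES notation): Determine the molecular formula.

Walk through each heavy atom and fill implicit hydrogens from standard valence (C 4, N 3, O 2, S 2, halogen 1):
  atom 1: C, bond orders sum to 1 (valence 4) → 3 H
  atom 2: O, bond orders sum to 2 (valence 2) → 0 H
  atom 3: C, bond orders sum to 4 (valence 4) → 0 H
  atom 4: C, bond orders sum to 4 (valence 4) → 0 H
  atom 5: N, bond orders sum to 1 (valence 3) → 2 H
  atom 6: C, bond orders sum to 4 (valence 4) → 0 H
  atom 7: N, bond orders sum to 1 (valence 3) → 2 H
  atom 8: N, bond orders sum to 2 (valence 3) → 1 H
  atom 9: C, bond orders sum to 4 (valence 4) → 0 H
  atom 10: O, bond orders sum to 1 (valence 2) → 1 H
Totals → C:5, H:9, N:3, O:2.

C5H9N3O2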